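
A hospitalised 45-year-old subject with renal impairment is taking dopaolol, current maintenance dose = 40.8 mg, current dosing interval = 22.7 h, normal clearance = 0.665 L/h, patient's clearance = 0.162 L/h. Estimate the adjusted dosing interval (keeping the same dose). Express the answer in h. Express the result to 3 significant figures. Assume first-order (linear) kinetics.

To keep the same average steady-state level, dosing rate must scale with clearance.
CL ratio = 0.162 / 0.665 = 0.2436
New interval (same dose) = 22.7 / 0.2436 = 93.19 h

93.2 h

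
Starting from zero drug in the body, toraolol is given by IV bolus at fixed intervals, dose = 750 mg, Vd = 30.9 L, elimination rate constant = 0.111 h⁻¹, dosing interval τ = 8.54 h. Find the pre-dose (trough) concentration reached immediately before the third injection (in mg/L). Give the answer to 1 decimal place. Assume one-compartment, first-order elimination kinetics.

C₀ per dose = Dose / Vd = 750 / 30.9 = 24.27 mg/L
Fraction remaining after one interval: r = e^(−kτ) = e^(−0.1110 × 8.54) = 0.3875
Before dose 3, 2 doses have been given (aged 1τ, 2τ).
C_trough = C₀ × (r + r²) = 24.27 × (0.3875 + 0.1502) = 13.05 mg/L

13.1 mg/L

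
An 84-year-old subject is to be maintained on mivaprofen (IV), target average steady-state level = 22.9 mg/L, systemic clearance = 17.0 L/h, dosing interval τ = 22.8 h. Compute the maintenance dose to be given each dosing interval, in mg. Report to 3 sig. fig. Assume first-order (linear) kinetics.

8880 mg

At steady state, Dose/τ = Css × CL.
Dose = Css × CL × τ = 22.9 × 17.00 × 22.8 = 8876 mg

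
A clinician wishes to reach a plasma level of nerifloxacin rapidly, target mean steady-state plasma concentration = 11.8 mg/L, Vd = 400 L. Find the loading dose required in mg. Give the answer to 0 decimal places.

4720 mg

LD = Css × Vd = 11.8 × 400 = 4720 mg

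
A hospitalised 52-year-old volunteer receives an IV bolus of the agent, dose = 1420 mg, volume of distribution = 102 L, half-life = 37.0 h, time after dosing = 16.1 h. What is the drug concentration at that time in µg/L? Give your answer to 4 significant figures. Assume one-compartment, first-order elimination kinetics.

C₀ = Dose / Vd = 1420 / 102 = 13.92 mg/L
k = ln2 / t½ = 0.693147 / 37.0 = 0.01873 h⁻¹
C = C₀ · e^(−k·t) = 13.92 × e^(−0.01873 × 16.1)
  = 13.92 × 0.7397 = 10.30 mg/L
Convert: 10.30 mg/L × 1000 = 10300 µg/L

10300 µg/L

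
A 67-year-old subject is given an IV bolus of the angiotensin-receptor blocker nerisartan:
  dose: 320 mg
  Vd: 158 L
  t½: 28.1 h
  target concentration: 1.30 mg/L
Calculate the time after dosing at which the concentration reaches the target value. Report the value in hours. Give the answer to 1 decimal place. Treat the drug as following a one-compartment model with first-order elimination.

18.0 h

C₀ = Dose / Vd = 320.0 / 158 = 2.025 mg/L
k = ln2 / t½ = 0.693147 / 28.1 = 0.02467 h⁻¹
t = ln(C₀ / C) / k = ln(2.025 / 1.30) / 0.02467
  = ln(1.558) / 0.02467 = 0.4434 / 0.02467 = 17.97 h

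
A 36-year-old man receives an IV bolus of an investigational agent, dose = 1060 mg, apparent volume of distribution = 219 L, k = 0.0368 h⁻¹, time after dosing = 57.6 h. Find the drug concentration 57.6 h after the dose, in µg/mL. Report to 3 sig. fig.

C₀ = Dose / Vd = 1060 / 219 = 4.840 mg/L
C = C₀ · e^(−k·t) = 4.840 × e^(−0.03680 × 57.6)
  = 4.840 × 0.1201 = 0.5813 mg/L
(0.5813 mg/L = 0.5813 µg/mL)

0.581 µg/mL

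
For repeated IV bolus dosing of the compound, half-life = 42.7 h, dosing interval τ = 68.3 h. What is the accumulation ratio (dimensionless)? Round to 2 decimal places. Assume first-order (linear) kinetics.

1.49

k = ln2 / t½ = 0.693147 / 42.7 = 0.01623 h⁻¹
e^(−kτ) = e^(−0.01623 × 68.3) = 0.3301
Accumulation ratio R = 1 / (1 − e^(−kτ)) = 1 / (1 − 0.3301) = 1.493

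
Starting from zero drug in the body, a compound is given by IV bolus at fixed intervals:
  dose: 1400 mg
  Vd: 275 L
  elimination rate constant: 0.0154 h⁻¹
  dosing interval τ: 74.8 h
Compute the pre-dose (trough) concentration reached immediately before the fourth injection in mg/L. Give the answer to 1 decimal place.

2.3 mg/L

C₀ per dose = Dose / Vd = 1400 / 275 = 5.091 mg/L
Fraction remaining after one interval: r = e^(−kτ) = e^(−0.01540 × 74.8) = 0.3160
Before dose 4, 3 doses have been given (aged 1τ, 2τ, 3τ).
C_trough = C₀ × (r + r² + … + r^3) = C₀ × r(1−r^3)/(1−r)
        = 5.091 × 0.3160 × (1 − 0.03155) / (1 − 0.3160) = 2.278 mg/L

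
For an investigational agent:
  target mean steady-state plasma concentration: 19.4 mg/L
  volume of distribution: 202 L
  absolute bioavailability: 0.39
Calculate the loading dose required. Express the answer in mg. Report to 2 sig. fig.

LD = Css × Vd / F = 19.4 × 202 / 0.39 = 10050 mg

10000 mg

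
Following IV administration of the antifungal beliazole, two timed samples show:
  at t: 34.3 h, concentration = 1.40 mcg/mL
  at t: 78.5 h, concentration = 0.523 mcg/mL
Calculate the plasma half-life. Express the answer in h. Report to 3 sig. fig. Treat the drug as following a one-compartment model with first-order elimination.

31.1 h

k = ln(C₁/C₂) / (t₂ − t₁) = ln(1.40/0.523) / (78.5 − 34.3)
  = 0.9846 / 44.20 = 0.02228 h⁻¹
t½ = ln2 / k = 0.693147 / 0.02228 = 31.11 h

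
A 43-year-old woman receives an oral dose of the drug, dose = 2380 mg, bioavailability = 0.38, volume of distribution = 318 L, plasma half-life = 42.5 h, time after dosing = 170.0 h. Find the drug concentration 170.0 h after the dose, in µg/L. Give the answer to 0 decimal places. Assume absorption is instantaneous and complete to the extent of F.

178 µg/L

Amount reaching circulation = F × Dose = 0.38 × 2380 = 904.4 mg
C₀ = F·Dose / Vd = 904.4 / 318 = 2.844 mg/L
k = ln2 / t½ = 0.693147 / 42.5 = 0.01631 h⁻¹
t / t½ = 170.0 / 42.5 = 4 half-lives
C = C₀ × (1/2)^4 = 2.844 × 0.06250 = 0.1778 mg/L
Convert: 0.1778 mg/L × 1000 = 177.8 µg/L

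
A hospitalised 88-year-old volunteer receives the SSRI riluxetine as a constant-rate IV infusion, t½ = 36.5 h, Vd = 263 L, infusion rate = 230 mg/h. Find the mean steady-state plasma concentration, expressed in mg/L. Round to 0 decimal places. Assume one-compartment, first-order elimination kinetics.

k = ln2 / t½ = 0.693147 / 36.5 = 0.01899 h⁻¹
CL = k × Vd = 0.01899 × 263 = 4.994 L/h
At steady state Css = R₀ / CL = 230 / 4.994 = 46.06 mg/L

46 mg/L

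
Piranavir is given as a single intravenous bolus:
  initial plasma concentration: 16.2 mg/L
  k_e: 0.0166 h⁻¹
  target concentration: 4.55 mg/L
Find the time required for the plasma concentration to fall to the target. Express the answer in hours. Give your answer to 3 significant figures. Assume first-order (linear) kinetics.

76.5 h

t = ln(C₀ / C) / k = ln(16.20 / 4.55) / 0.01660
  = ln(3.560) / 0.01660 = 1.270 / 0.01660 = 76.51 h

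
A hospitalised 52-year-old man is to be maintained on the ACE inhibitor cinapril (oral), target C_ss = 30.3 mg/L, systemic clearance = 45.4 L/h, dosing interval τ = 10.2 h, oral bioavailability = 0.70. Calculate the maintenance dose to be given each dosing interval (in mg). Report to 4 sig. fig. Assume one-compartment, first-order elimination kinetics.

At steady state, F × (Dose/τ) = Css × CL.
Dose = Css × CL × τ / F = 30.3 × 45.40 × 10.2 / 0.70 = 20040 mg

20040 mg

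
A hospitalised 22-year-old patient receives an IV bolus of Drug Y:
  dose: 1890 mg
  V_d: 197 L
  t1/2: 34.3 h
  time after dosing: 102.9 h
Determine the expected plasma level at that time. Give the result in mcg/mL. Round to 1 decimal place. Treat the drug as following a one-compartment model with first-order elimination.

C₀ = Dose / Vd = 1890 / 197 = 9.594 mg/L
k = ln2 / t½ = 0.693147 / 34.3 = 0.02021 h⁻¹
t / t½ = 102.9 / 34.3 = 3 half-lives
C = C₀ × (1/2)^3 = 9.594 × 0.1250 = 1.199 mg/L
(1.199 mg/L = 1.199 mcg/mL)

1.2 mcg/mL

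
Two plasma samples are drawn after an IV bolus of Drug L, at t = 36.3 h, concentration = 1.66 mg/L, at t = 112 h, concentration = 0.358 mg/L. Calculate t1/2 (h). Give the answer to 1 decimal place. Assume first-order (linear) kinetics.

34.2 h

k = ln(C₁/C₂) / (t₂ − t₁) = ln(1.66/0.358) / (112 − 36.3)
  = 1.534 / 75.70 = 0.02026 h⁻¹
t½ = ln2 / k = 0.693147 / 0.02026 = 34.21 h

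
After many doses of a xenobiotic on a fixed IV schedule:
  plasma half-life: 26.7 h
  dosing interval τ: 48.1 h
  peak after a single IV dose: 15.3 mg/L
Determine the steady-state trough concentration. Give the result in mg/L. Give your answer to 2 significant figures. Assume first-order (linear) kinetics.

k = ln2 / t½ = 0.693147 / 26.7 = 0.02596 h⁻¹
e^(−kτ) = e^(−0.02596 × 48.1) = 0.2869
Accumulation ratio R = 1 / (1 − e^(−kτ)) = 1 / (1 − 0.2869) = 1.402
Steady-state trough = C₀ × R × e^(−kτ) = 15.3 × 1.402 × 0.2869 = 6.154 mg/L

6.2 mg/L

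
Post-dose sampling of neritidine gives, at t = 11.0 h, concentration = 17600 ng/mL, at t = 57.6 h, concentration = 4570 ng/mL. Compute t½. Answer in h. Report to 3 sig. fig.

k = ln(C₁/C₂) / (t₂ − t₁) = ln(17600/4570) / (57.6 − 11.0)
  = 1.348 / 46.60 = 0.02893 h⁻¹
t½ = ln2 / k = 0.693147 / 0.02893 = 23.96 h

24.0 h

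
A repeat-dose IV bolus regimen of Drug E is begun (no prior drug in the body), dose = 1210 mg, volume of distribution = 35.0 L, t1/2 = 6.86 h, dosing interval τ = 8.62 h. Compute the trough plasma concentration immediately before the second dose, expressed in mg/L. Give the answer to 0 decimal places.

14 mg/L

C₀ per dose = Dose / Vd = 1210 / 35.0 = 34.57 mg/L
k = ln2 / t½ = 0.693147 / 6.86 = 0.1010 h⁻¹
Fraction remaining after one interval: r = e^(−kτ) = e^(−0.1010 × 8.62) = 0.4187
Before dose 2, 1 dose has been given (aged 1τ).
C_trough = C₀ × r = 34.57 × 0.4187 = 14.47 mg/L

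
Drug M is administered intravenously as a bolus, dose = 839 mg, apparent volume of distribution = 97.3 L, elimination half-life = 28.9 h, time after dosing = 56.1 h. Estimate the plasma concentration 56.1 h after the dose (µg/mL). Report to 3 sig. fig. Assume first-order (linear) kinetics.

C₀ = Dose / Vd = 839.0 / 97.3 = 8.623 mg/L
k = ln2 / t½ = 0.693147 / 28.9 = 0.02398 h⁻¹
C = C₀ · e^(−k·t) = 8.623 × e^(−0.02398 × 56.1)
  = 8.623 × 0.2605 = 2.246 mg/L
(2.246 mg/L = 2.246 µg/mL)

2.25 µg/mL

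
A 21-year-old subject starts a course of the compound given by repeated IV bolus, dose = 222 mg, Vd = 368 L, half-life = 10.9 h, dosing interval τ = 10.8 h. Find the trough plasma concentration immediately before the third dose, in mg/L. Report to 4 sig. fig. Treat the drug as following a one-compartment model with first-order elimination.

0.4563 mg/L

C₀ per dose = Dose / Vd = 222 / 368 = 0.6033 mg/L
k = ln2 / t½ = 0.693147 / 10.9 = 0.06359 h⁻¹
Fraction remaining after one interval: r = e^(−kτ) = e^(−0.06359 × 10.8) = 0.5032
Before dose 3, 2 doses have been given (aged 1τ, 2τ).
C_trough = C₀ × (r + r²) = 0.6033 × (0.5032 + 0.2532) = 0.4563 mg/L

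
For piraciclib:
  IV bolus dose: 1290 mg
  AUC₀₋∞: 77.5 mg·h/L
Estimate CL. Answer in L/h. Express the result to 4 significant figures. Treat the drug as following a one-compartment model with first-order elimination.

16.65 L/h

CL = Dose / AUC = 1290 / 77.5 = 16.65 L/h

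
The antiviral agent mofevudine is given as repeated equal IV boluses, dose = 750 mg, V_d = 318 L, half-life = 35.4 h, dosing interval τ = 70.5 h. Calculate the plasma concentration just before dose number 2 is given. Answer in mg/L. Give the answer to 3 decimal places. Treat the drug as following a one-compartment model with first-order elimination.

C₀ per dose = Dose / Vd = 750 / 318 = 2.358 mg/L
k = ln2 / t½ = 0.693147 / 35.4 = 0.01958 h⁻¹
Fraction remaining after one interval: r = e^(−kτ) = e^(−0.01958 × 70.5) = 0.2515
Before dose 2, 1 dose has been given (aged 1τ).
C_trough = C₀ × r = 2.358 × 0.2515 = 0.5930 mg/L

0.593 mg/L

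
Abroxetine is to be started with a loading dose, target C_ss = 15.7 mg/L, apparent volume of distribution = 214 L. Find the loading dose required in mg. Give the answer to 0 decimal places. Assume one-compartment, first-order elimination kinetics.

3360 mg

LD = Css × Vd = 15.7 × 214 = 3360 mg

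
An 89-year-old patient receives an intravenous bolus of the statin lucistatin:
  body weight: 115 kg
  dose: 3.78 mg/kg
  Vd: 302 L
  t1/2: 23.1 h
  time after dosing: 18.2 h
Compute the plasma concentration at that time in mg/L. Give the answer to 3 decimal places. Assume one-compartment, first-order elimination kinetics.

Total dose = 3.78 × 115 = 434.7 mg
C₀ = Dose / Vd = 434.7 / 302 = 1.439 mg/L
k = ln2 / t½ = 0.693147 / 23.1 = 0.03001 h⁻¹
C = C₀ · e^(−k·t) = 1.439 × e^(−0.03001 × 18.2)
  = 1.439 × 0.5792 = 0.8335 mg/L

0.834 mg/L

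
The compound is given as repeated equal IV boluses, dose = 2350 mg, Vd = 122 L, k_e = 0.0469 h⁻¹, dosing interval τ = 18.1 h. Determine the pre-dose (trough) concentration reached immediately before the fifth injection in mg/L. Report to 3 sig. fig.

13.9 mg/L

C₀ per dose = Dose / Vd = 2350 / 122 = 19.26 mg/L
Fraction remaining after one interval: r = e^(−kτ) = e^(−0.04690 × 18.1) = 0.4279
Before dose 5, 4 doses have been given (aged 1τ, 2τ, 3τ, 4τ).
C_trough = C₀ × (r + r² + … + r^4) = C₀ × r(1−r^4)/(1−r)
        = 19.26 × 0.4279 × (1 − 0.03353) / (1 − 0.4279) = 13.92 mg/L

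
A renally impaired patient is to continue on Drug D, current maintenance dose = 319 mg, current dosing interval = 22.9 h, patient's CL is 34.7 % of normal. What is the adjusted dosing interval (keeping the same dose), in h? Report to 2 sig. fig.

To keep the same average steady-state level, dosing rate must scale with clearance.
CL ratio = 34.7 / 100 = 0.3470
New interval (same dose) = 22.9 / 0.3470 = 65.99 h

66 h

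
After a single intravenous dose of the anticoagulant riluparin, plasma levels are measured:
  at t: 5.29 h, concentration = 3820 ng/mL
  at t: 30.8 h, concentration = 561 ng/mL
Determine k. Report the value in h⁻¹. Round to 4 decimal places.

0.0752 h⁻¹

k = ln(C₁/C₂) / (t₂ − t₁) = ln(3820/561) / (30.8 − 5.29)
  = 1.918 / 25.51 = 0.07519 h⁻¹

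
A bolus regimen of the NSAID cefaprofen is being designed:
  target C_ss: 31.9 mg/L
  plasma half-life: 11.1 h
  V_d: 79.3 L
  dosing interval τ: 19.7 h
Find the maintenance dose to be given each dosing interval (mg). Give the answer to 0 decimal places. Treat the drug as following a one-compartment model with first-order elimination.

3112 mg

k = ln2 / t½ = 0.693147 / 11.1 = 0.06245 h⁻¹
CL = k × Vd = 0.06245 × 79.3 = 4.952 L/h
At steady state, Dose/τ = Css × CL.
Dose = Css × CL × τ = 31.9 × 4.952 × 19.7 = 3112 mg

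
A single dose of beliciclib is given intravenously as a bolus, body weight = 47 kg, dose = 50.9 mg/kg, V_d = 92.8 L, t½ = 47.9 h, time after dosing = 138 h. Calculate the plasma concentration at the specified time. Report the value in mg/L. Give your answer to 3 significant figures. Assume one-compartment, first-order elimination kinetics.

3.50 mg/L

Total dose = 50.9 × 47 = 2392 mg
C₀ = Dose / Vd = 2392 / 92.8 = 25.78 mg/L
k = ln2 / t½ = 0.693147 / 47.9 = 0.01447 h⁻¹
C = C₀ · e^(−k·t) = 25.78 × e^(−0.01447 × 138)
  = 25.78 × 0.1358 = 3.501 mg/L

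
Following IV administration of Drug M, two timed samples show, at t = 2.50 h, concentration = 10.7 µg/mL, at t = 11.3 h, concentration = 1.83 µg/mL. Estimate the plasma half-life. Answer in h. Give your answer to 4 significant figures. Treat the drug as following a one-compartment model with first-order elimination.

k = ln(C₁/C₂) / (t₂ − t₁) = ln(10.7/1.83) / (11.3 − 2.50)
  = 1.766 / 8.800 = 0.2007 h⁻¹
t½ = ln2 / k = 0.693147 / 0.2007 = 3.454 h

3.454 h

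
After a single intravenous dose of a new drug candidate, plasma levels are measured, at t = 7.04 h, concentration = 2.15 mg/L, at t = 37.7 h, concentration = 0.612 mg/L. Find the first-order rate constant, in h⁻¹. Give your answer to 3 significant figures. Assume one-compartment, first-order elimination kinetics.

k = ln(C₁/C₂) / (t₂ − t₁) = ln(2.15/0.612) / (37.7 − 7.04)
  = 1.256 / 30.66 = 0.04097 h⁻¹

0.0410 h⁻¹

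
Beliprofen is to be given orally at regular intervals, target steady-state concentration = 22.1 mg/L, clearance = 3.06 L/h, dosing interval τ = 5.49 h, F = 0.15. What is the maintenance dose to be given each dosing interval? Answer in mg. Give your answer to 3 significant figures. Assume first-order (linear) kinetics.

2480 mg

At steady state, F × (Dose/τ) = Css × CL.
Dose = Css × CL × τ / F = 22.1 × 3.060 × 5.49 / 0.15 = 2475 mg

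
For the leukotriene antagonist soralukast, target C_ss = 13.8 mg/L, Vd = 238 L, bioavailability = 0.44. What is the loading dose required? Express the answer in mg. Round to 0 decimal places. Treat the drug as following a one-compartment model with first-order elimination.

LD = Css × Vd / F = 13.8 × 238 / 0.44 = 7465 mg

7465 mg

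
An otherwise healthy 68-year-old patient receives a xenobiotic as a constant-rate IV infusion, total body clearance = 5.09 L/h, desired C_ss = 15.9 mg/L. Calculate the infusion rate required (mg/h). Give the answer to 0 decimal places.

81 mg/h

At steady state, infusion rate R₀ = Css × CL = 15.9 × 5.090 = 80.93 mg/h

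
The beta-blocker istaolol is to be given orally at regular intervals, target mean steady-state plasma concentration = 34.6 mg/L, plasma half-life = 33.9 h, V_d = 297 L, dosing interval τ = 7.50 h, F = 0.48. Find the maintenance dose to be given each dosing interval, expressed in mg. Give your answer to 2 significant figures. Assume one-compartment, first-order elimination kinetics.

3300 mg

k = ln2 / t½ = 0.693147 / 33.9 = 0.02045 h⁻¹
CL = k × Vd = 0.02045 × 297 = 6.074 L/h
At steady state, F × (Dose/τ) = Css × CL.
Dose = Css × CL × τ / F = 34.6 × 6.074 × 7.50 / 0.48 = 3284 mg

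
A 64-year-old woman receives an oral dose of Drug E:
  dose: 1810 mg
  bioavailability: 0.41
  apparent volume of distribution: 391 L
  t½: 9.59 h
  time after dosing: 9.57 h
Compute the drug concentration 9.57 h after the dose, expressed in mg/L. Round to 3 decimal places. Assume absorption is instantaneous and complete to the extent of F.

Amount reaching circulation = F × Dose = 0.41 × 1810 = 742.1 mg
C₀ = F·Dose / Vd = 742.1 / 391 = 1.898 mg/L
k = ln2 / t½ = 0.693147 / 9.59 = 0.07228 h⁻¹
C = C₀ · e^(−k·t) = 1.898 × e^(−0.07228 × 9.57)
  = 1.898 × 0.5007 = 0.9503 mg/L

0.950 mg/L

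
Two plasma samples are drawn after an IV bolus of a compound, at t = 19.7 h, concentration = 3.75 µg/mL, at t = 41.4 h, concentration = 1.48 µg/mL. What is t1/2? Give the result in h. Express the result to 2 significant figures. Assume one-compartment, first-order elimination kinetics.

k = ln(C₁/C₂) / (t₂ − t₁) = ln(3.75/1.48) / (41.4 − 19.7)
  = 0.9297 / 21.70 = 0.04284 h⁻¹
t½ = ln2 / k = 0.693147 / 0.04284 = 16.18 h

16 h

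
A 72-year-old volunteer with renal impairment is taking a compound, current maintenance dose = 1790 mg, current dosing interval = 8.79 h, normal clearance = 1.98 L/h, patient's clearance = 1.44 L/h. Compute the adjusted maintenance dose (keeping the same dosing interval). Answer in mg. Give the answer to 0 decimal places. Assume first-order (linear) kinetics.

To keep the same average steady-state level, dosing rate must scale with clearance.
CL ratio = 1.44 / 1.98 = 0.7273
New dose (same interval) = 1790 × 0.7273 = 1302 mg

1302 mg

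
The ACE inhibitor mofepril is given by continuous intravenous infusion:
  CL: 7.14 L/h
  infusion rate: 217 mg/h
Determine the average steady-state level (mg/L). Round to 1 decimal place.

30.4 mg/L

At steady state Css = R₀ / CL = 217 / 7.140 = 30.39 mg/L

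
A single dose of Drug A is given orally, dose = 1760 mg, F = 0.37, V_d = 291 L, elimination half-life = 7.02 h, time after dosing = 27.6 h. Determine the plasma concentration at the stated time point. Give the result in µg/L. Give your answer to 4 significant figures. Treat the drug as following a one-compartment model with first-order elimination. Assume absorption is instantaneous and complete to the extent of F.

Amount reaching circulation = F × Dose = 0.37 × 1760 = 651.2 mg
C₀ = F·Dose / Vd = 651.2 / 291 = 2.238 mg/L
k = ln2 / t½ = 0.693147 / 7.02 = 0.09874 h⁻¹
C = C₀ · e^(−k·t) = 2.238 × e^(−0.09874 × 27.6)
  = 2.238 × 0.06553 = 0.1467 mg/L
Convert: 0.1467 mg/L × 1000 = 146.7 µg/L

146.7 µg/L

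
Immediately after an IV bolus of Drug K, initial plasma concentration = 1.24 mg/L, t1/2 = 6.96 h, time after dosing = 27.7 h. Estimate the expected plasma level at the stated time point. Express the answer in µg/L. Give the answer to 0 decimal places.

k = ln2 / t½ = 0.693147 / 6.96 = 0.09959 h⁻¹
C = C₀ · e^(−k·t) = 1.240 × e^(−0.09959 × 27.7)
  = 1.240 × 0.06338 = 0.07859 mg/L
Convert: 0.07859 mg/L × 1000 = 78.59 µg/L

79 µg/L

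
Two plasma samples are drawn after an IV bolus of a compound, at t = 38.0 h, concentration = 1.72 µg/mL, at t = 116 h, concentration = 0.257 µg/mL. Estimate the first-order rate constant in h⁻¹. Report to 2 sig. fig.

k = ln(C₁/C₂) / (t₂ − t₁) = ln(1.72/0.257) / (116 − 38.0)
  = 1.901 / 78.00 = 0.02437 h⁻¹

0.024 h⁻¹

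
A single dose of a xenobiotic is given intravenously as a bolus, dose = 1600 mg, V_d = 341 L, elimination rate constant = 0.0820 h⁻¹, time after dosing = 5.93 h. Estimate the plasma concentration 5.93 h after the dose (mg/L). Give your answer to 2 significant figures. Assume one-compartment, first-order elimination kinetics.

2.9 mg/L

C₀ = Dose / Vd = 1600 / 341 = 4.692 mg/L
C = C₀ · e^(−k·t) = 4.692 × e^(−0.08200 × 5.93)
  = 4.692 × 0.6149 = 2.885 mg/L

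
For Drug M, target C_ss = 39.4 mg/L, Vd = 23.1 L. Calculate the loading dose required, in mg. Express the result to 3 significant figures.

LD = Css × Vd = 39.4 × 23.1 = 910.1 mg

910 mg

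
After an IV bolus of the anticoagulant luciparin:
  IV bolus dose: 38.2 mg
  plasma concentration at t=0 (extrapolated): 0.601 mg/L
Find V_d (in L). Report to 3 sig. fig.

63.6 L

Vd = Dose / C₀ = 38.20 / 0.601 = 63.56 L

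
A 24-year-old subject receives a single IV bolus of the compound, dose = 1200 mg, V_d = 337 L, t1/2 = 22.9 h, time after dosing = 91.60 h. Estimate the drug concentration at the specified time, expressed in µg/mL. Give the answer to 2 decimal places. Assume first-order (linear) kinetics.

0.22 µg/mL

C₀ = Dose / Vd = 1200 / 337 = 3.561 mg/L
k = ln2 / t½ = 0.693147 / 22.9 = 0.03027 h⁻¹
t / t½ = 91.60 / 22.9 = 4 half-lives
C = C₀ × (1/2)^4 = 3.561 × 0.06250 = 0.2226 mg/L
(0.2226 mg/L = 0.2226 µg/mL)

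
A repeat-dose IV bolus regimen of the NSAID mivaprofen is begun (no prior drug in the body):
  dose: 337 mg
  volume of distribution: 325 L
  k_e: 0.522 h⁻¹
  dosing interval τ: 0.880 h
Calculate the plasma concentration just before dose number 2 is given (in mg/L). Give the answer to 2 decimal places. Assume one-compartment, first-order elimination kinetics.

C₀ per dose = Dose / Vd = 337 / 325 = 1.037 mg/L
Fraction remaining after one interval: r = e^(−kτ) = e^(−0.5220 × 0.880) = 0.6317
Before dose 2, 1 dose has been given (aged 1τ).
C_trough = C₀ × r = 1.037 × 0.6317 = 0.6551 mg/L

0.66 mg/L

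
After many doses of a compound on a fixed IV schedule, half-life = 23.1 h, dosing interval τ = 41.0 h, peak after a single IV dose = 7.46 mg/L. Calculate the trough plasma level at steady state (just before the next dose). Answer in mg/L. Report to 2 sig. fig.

3.1 mg/L

k = ln2 / t½ = 0.693147 / 23.1 = 0.03001 h⁻¹
e^(−kτ) = e^(−0.03001 × 41.0) = 0.2922
Accumulation ratio R = 1 / (1 − e^(−kτ)) = 1 / (1 − 0.2922) = 1.413
Steady-state trough = C₀ × R × e^(−kτ) = 7.46 × 1.413 × 0.2922 = 3.080 mg/L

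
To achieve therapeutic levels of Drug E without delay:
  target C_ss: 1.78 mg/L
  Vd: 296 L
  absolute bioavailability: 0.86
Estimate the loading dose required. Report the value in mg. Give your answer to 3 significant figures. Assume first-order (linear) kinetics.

613 mg

LD = Css × Vd / F = 1.78 × 296 / 0.86 = 612.7 mg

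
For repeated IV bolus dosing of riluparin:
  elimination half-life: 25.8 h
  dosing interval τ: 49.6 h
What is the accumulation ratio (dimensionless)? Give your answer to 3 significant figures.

1.36

k = ln2 / t½ = 0.693147 / 25.8 = 0.02687 h⁻¹
e^(−kτ) = e^(−0.02687 × 49.6) = 0.2638
Accumulation ratio R = 1 / (1 − e^(−kτ)) = 1 / (1 − 0.2638) = 1.358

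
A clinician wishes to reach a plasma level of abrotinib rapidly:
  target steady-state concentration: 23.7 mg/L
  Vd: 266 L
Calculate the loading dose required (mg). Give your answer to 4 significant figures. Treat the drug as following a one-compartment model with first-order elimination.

6304 mg

LD = Css × Vd = 23.7 × 266 = 6304 mg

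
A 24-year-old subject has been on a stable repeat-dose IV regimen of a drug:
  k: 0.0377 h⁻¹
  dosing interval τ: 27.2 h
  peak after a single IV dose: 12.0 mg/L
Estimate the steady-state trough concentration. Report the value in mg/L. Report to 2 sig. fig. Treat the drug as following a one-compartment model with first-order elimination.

e^(−kτ) = e^(−0.03770 × 27.2) = 0.3586
Accumulation ratio R = 1 / (1 − e^(−kτ)) = 1 / (1 − 0.3586) = 1.559
Steady-state trough = C₀ × R × e^(−kτ) = 12.0 × 1.559 × 0.3586 = 6.709 mg/L

6.7 mg/L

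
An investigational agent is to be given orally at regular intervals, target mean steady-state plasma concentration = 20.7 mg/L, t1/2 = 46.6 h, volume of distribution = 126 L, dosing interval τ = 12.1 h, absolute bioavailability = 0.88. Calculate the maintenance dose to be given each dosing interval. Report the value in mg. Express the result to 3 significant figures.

k = ln2 / t½ = 0.693147 / 46.6 = 0.01487 h⁻¹
CL = k × Vd = 0.01487 × 126 = 1.874 L/h
At steady state, F × (Dose/τ) = Css × CL.
Dose = Css × CL × τ / F = 20.7 × 1.874 × 12.1 / 0.88 = 533.4 mg

533 mg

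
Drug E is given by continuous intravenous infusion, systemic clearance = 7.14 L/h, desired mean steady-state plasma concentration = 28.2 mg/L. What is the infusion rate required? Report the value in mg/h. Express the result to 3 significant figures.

201 mg/h

At steady state, infusion rate R₀ = Css × CL = 28.2 × 7.140 = 201.3 mg/h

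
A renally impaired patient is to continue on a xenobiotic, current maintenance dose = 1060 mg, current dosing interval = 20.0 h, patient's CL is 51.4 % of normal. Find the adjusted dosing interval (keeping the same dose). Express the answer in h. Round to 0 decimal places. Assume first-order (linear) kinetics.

39 h

To keep the same average steady-state level, dosing rate must scale with clearance.
CL ratio = 51.4 / 100 = 0.5140
New interval (same dose) = 20.0 / 0.5140 = 38.91 h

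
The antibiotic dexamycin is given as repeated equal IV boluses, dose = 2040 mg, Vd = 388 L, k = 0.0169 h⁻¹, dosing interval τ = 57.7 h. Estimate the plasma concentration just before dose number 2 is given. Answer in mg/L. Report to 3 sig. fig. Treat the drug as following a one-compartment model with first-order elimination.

1.98 mg/L

C₀ per dose = Dose / Vd = 2040 / 388 = 5.258 mg/L
Fraction remaining after one interval: r = e^(−kτ) = e^(−0.01690 × 57.7) = 0.3771
Before dose 2, 1 dose has been given (aged 1τ).
C_trough = C₀ × r = 5.258 × 0.3771 = 1.983 mg/L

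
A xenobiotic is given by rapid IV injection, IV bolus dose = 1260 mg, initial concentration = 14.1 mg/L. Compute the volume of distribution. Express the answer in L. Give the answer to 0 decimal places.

Vd = Dose / C₀ = 1260 / 14.1 = 89.36 L

89 L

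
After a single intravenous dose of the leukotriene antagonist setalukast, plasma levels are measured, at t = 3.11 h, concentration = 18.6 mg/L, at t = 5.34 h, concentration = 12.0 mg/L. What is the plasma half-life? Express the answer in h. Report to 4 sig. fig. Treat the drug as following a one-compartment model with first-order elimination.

k = ln(C₁/C₂) / (t₂ − t₁) = ln(18.6/12.0) / (5.34 − 3.11)
  = 0.4383 / 2.230 = 0.1965 h⁻¹
t½ = ln2 / k = 0.693147 / 0.1965 = 3.527 h

3.527 h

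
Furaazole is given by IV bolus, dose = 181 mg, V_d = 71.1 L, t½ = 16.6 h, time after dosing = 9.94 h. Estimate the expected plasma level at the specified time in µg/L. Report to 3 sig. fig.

C₀ = Dose / Vd = 181.0 / 71.1 = 2.546 mg/L
k = ln2 / t½ = 0.693147 / 16.6 = 0.04176 h⁻¹
C = C₀ · e^(−k·t) = 2.546 × e^(−0.04176 × 9.94)
  = 2.546 × 0.6603 = 1.681 mg/L
Convert: 1.681 mg/L × 1000 = 1681 µg/L

1680 µg/L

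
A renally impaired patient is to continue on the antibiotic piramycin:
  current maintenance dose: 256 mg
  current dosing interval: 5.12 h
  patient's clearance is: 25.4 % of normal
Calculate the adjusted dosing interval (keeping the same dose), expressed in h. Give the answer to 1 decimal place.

20.2 h

To keep the same average steady-state level, dosing rate must scale with clearance.
CL ratio = 25.4 / 100 = 0.2540
New interval (same dose) = 5.12 / 0.2540 = 20.16 h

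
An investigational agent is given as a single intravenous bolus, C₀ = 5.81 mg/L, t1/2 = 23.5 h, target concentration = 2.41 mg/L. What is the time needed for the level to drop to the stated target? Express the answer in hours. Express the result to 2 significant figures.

k = ln2 / t½ = 0.693147 / 23.5 = 0.02950 h⁻¹
t = ln(C₀ / C) / k = ln(5.810 / 2.41) / 0.02950
  = ln(2.411) / 0.02950 = 0.8800 / 0.02950 = 29.83 h

30 h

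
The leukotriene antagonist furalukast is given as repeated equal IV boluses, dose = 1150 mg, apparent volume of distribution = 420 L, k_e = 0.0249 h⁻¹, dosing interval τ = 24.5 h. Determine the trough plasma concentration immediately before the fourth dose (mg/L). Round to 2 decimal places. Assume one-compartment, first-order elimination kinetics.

C₀ per dose = Dose / Vd = 1150 / 420 = 2.738 mg/L
Fraction remaining after one interval: r = e^(−kτ) = e^(−0.02490 × 24.5) = 0.5433
Before dose 4, 3 doses have been given (aged 1τ, 2τ, 3τ).
C_trough = C₀ × (r + r² + … + r^3) = C₀ × r(1−r^3)/(1−r)
        = 2.738 × 0.5433 × (1 − 0.1604) / (1 − 0.5433) = 2.735 mg/L

2.74 mg/L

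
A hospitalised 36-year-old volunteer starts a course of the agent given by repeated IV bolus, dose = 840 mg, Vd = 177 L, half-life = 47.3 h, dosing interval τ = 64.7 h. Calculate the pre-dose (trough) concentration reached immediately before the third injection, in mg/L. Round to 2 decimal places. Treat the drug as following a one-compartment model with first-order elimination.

C₀ per dose = Dose / Vd = 840 / 177 = 4.746 mg/L
k = ln2 / t½ = 0.693147 / 47.3 = 0.01465 h⁻¹
Fraction remaining after one interval: r = e^(−kτ) = e^(−0.01465 × 64.7) = 0.3876
Before dose 3, 2 doses have been given (aged 1τ, 2τ).
C_trough = C₀ × (r + r²) = 4.746 × (0.3876 + 0.1502) = 2.552 mg/L

2.55 mg/L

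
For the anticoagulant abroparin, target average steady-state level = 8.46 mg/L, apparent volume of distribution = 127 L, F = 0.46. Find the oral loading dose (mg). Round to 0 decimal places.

2336 mg

LD = Css × Vd / F = 8.46 × 127 / 0.46 = 2336 mg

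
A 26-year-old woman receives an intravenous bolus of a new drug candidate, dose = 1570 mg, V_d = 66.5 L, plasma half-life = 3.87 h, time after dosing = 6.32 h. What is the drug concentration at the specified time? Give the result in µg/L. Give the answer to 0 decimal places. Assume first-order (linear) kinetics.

C₀ = Dose / Vd = 1570 / 66.5 = 23.61 mg/L
k = ln2 / t½ = 0.693147 / 3.87 = 0.1791 h⁻¹
C = C₀ · e^(−k·t) = 23.61 × e^(−0.1791 × 6.32)
  = 23.61 × 0.3224 = 7.612 mg/L
Convert: 7.612 mg/L × 1000 = 7612 µg/L

7612 µg/L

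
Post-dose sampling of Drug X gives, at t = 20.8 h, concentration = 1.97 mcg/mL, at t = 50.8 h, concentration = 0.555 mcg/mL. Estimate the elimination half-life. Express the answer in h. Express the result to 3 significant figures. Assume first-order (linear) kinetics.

16.4 h

k = ln(C₁/C₂) / (t₂ − t₁) = ln(1.97/0.555) / (50.8 − 20.8)
  = 1.267 / 30.00 = 0.04223 h⁻¹
t½ = ln2 / k = 0.693147 / 0.04223 = 16.41 h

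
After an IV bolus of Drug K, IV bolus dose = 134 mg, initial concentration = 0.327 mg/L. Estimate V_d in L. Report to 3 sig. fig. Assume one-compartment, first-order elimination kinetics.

410 L

Vd = Dose / C₀ = 134.0 / 0.327 = 409.8 L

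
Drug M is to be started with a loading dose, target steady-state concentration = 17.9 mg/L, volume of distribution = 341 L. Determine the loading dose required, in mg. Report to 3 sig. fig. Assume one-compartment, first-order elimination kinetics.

6100 mg

LD = Css × Vd = 17.9 × 341 = 6104 mg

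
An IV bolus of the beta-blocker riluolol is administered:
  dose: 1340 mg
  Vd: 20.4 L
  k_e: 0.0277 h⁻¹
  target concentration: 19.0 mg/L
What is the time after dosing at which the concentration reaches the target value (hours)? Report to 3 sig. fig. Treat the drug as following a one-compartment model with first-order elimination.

C₀ = Dose / Vd = 1340 / 20.4 = 65.69 mg/L
t = ln(C₀ / C) / k = ln(65.69 / 19.0) / 0.02770
  = ln(3.457) / 0.02770 = 1.240 / 0.02770 = 44.77 h

44.8 h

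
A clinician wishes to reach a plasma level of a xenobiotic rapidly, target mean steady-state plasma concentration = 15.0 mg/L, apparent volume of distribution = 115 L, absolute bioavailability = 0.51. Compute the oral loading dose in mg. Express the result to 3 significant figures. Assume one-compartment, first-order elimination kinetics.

LD = Css × Vd / F = 15.0 × 115 / 0.51 = 3382 mg

3380 mg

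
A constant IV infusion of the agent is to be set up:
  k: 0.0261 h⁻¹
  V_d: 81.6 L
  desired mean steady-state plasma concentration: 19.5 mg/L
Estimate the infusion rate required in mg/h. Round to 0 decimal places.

CL = k × Vd = 0.02610 × 81.6 = 2.130 L/h
At steady state, infusion rate R₀ = Css × CL = 19.5 × 2.130 = 41.54 mg/h

42 mg/h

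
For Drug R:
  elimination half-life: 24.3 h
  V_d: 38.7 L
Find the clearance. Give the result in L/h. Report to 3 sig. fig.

k = ln2 / t½ = 0.693147 / 24.3 = 0.02852 h⁻¹
CL = k × Vd = 0.02852 × 38.7 = 1.104 L/h

1.10 L/h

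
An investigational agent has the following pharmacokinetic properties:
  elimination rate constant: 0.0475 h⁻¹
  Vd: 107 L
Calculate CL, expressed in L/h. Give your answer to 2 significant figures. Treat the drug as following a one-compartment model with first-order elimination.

5.1 L/h

CL = k × Vd = 0.0475 × 107 = 5.083 L/h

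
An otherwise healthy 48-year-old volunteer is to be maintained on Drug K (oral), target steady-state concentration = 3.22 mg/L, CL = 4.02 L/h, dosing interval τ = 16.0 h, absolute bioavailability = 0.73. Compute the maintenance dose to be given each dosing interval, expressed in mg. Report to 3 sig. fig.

284 mg

At steady state, F × (Dose/τ) = Css × CL.
Dose = Css × CL × τ / F = 3.22 × 4.020 × 16.0 / 0.73 = 283.7 mg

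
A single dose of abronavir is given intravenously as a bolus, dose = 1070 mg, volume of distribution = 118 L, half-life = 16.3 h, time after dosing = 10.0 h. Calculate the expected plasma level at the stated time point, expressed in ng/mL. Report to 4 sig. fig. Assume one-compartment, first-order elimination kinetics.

5927 ng/mL

C₀ = Dose / Vd = 1070 / 118 = 9.068 mg/L
k = ln2 / t½ = 0.693147 / 16.3 = 0.04252 h⁻¹
C = C₀ · e^(−k·t) = 9.068 × e^(−0.04252 × 10.0)
  = 9.068 × 0.6536 = 5.927 mg/L
Convert: 5.927 mg/L × 1000 = 5927 ng/mL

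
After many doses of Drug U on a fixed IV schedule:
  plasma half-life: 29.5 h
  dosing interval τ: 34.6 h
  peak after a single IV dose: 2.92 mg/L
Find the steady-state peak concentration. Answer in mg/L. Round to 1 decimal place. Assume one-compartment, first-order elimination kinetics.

k = ln2 / t½ = 0.693147 / 29.5 = 0.02350 h⁻¹
e^(−kτ) = e^(−0.02350 × 34.6) = 0.4435
Accumulation ratio R = 1 / (1 − e^(−kτ)) = 1 / (1 − 0.4435) = 1.797
Steady-state peak = C₀ × R = 2.92 × 1.797 = 5.247 mg/L

5.2 mg/L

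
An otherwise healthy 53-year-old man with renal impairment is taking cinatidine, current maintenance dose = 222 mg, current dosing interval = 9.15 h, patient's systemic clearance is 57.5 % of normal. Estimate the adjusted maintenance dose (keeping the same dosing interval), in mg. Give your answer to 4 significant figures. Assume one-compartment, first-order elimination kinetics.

127.7 mg

To keep the same average steady-state level, dosing rate must scale with clearance.
CL ratio = 57.5 / 100 = 0.5750
New dose (same interval) = 222 × 0.5750 = 127.7 mg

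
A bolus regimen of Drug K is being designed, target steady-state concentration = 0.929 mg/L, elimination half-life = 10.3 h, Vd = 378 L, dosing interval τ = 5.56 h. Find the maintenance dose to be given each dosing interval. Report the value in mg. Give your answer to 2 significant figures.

130 mg

k = ln2 / t½ = 0.693147 / 10.3 = 0.06730 h⁻¹
CL = k × Vd = 0.06730 × 378 = 25.44 L/h
At steady state, Dose/τ = Css × CL.
Dose = Css × CL × τ = 0.929 × 25.44 × 5.56 = 131.4 mg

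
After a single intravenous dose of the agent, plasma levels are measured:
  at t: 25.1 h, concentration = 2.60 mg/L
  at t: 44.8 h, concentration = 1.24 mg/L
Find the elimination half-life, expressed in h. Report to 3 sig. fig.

18.4 h

k = ln(C₁/C₂) / (t₂ − t₁) = ln(2.60/1.24) / (44.8 − 25.1)
  = 0.7404 / 19.70 = 0.03758 h⁻¹
t½ = ln2 / k = 0.693147 / 0.03758 = 18.44 h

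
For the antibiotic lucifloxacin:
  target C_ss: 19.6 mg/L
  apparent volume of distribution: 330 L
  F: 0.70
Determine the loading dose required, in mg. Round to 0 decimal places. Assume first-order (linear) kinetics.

LD = Css × Vd / F = 19.6 × 330 / 0.70 = 9240 mg

9240 mg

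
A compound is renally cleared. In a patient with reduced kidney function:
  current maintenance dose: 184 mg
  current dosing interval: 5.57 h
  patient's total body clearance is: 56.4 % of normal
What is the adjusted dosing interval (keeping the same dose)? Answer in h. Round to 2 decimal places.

To keep the same average steady-state level, dosing rate must scale with clearance.
CL ratio = 56.4 / 100 = 0.5640
New interval (same dose) = 5.57 / 0.5640 = 9.876 h

9.88 h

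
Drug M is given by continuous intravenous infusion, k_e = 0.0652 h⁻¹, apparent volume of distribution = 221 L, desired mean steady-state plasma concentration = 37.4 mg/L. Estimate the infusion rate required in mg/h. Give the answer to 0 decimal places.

CL = k × Vd = 0.06520 × 221 = 14.41 L/h
At steady state, infusion rate R₀ = Css × CL = 37.4 × 14.41 = 538.9 mg/h

539 mg/h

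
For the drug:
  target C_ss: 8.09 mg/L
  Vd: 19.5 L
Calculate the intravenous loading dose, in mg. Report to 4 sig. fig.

LD = Css × Vd = 8.09 × 19.5 = 157.8 mg

157.8 mg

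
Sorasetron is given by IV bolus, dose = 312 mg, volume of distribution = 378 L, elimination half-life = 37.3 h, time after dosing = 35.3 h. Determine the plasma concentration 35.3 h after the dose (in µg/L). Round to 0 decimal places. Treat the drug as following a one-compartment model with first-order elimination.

428 µg/L

C₀ = Dose / Vd = 312.0 / 378 = 0.8254 mg/L
k = ln2 / t½ = 0.693147 / 37.3 = 0.01858 h⁻¹
C = C₀ · e^(−k·t) = 0.8254 × e^(−0.01858 × 35.3)
  = 0.8254 × 0.5190 = 0.4284 mg/L
Convert: 0.4284 mg/L × 1000 = 428.4 µg/L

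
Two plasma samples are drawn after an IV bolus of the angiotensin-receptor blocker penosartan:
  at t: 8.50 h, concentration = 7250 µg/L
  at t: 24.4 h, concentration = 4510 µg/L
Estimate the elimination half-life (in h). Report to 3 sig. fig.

23.2 h

k = ln(C₁/C₂) / (t₂ − t₁) = ln(7250/4510) / (24.4 − 8.50)
  = 0.4747 / 15.90 = 0.02986 h⁻¹
t½ = ln2 / k = 0.693147 / 0.02986 = 23.21 h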